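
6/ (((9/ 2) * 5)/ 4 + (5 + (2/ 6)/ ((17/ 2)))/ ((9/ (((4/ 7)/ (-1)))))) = 154224/ 136361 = 1.13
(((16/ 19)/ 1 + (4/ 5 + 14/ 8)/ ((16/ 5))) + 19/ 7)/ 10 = 7411/ 17024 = 0.44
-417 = -417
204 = 204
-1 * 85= -85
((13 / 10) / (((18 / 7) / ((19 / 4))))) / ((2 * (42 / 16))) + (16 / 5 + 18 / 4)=8.16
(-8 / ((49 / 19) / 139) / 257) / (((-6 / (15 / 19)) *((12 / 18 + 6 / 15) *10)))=2085 / 100744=0.02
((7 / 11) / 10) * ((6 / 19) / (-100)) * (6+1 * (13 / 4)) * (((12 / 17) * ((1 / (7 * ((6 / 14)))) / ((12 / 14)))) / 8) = -1813 / 28424000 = -0.00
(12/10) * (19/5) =114/25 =4.56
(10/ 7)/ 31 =10/ 217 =0.05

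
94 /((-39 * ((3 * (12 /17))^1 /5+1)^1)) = -7990 /4719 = -1.69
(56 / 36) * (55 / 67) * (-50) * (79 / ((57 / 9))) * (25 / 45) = -15207500 / 34371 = -442.45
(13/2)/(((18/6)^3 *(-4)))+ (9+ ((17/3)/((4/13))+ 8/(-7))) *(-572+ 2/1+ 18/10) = -112862021/7560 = -14928.84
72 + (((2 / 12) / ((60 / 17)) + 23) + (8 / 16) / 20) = 17113 / 180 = 95.07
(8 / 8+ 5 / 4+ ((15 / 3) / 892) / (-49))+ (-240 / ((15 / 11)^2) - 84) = -69107849 / 327810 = -210.82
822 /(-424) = -411 /212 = -1.94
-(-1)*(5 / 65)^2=1 / 169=0.01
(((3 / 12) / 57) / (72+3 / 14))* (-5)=-35 / 115254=-0.00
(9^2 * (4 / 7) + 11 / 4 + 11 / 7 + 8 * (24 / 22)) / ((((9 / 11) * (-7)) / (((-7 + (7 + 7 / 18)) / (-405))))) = 3655 / 367416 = 0.01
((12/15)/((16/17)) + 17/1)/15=119/100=1.19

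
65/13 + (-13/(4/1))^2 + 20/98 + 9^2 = 75865/784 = 96.77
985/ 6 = 164.17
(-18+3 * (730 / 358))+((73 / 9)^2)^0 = -1948 / 179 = -10.88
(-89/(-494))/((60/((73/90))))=6497/2667600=0.00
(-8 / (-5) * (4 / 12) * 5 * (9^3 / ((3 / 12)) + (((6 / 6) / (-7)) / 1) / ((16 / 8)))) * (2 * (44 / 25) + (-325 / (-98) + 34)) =8168600654 / 25725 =317535.50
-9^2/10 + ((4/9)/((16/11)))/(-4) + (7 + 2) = 593/720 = 0.82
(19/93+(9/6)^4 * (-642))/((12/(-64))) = 4835882/279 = 17332.91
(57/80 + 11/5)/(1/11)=2563/80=32.04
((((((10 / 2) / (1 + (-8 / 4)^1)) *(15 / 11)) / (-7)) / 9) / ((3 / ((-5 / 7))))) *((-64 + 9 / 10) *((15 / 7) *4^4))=10096000 / 11319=891.95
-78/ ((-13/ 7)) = 42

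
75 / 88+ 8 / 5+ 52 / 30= 1105 / 264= 4.19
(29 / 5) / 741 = 29 / 3705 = 0.01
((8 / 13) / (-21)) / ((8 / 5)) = -5 / 273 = -0.02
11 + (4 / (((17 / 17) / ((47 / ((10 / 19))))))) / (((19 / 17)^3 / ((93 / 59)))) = 44120891 / 106495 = 414.30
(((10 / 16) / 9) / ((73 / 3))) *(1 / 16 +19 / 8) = 65 / 9344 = 0.01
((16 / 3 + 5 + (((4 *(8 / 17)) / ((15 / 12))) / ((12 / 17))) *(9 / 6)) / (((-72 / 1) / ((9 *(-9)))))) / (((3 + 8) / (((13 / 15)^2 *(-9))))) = -102921 / 11000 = -9.36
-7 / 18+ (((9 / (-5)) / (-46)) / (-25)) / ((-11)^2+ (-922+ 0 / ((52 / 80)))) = -895558 / 2302875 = -0.39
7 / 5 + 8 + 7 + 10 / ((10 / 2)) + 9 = 137 / 5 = 27.40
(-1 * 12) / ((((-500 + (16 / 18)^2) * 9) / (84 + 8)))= 2484 / 10109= 0.25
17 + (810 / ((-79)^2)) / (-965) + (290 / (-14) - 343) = -2923354185 / 8431591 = -346.71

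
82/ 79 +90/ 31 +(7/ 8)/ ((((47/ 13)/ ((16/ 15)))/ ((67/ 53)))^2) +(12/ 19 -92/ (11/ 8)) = -44458756657702856/ 714603344427225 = -62.21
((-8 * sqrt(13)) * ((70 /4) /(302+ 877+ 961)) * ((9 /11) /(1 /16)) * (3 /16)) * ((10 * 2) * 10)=-37800 * sqrt(13) /1177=-115.79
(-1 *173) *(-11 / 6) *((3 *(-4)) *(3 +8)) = -41866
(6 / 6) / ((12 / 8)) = 2 / 3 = 0.67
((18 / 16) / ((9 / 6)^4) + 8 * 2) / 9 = 146 / 81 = 1.80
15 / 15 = 1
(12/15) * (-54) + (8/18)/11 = -21364/495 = -43.16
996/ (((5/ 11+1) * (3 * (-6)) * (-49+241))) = -913/ 4608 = -0.20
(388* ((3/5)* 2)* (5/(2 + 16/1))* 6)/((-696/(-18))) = 582/29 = 20.07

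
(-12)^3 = -1728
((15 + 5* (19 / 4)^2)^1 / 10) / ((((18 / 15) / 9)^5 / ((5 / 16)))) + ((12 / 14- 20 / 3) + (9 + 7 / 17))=554414179199 / 5849088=94786.43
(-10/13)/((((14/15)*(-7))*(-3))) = -25/637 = -0.04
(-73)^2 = 5329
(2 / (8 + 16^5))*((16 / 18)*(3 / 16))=1 / 3145752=0.00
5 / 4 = 1.25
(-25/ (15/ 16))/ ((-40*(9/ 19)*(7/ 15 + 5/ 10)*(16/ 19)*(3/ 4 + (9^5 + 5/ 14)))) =12635/ 431538183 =0.00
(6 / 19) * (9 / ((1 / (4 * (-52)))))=-591.16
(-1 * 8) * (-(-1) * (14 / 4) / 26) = -14 / 13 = -1.08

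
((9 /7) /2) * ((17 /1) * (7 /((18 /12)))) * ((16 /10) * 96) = 39168 /5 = 7833.60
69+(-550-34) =-515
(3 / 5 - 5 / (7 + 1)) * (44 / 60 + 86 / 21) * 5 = -169 / 280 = -0.60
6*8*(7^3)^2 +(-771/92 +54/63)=3636761043/644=5647144.48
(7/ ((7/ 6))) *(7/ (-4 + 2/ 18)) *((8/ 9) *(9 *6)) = -2592/ 5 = -518.40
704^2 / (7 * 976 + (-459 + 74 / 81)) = 40144896 / 516287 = 77.76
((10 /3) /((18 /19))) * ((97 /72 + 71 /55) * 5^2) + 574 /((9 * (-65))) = 321187301 /1389960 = 231.08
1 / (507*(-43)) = -1 / 21801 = -0.00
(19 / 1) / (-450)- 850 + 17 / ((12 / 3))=-761213 / 900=-845.79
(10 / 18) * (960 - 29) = 517.22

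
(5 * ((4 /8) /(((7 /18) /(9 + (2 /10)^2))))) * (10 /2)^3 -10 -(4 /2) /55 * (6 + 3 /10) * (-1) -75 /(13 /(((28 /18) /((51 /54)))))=3082209461 /425425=7245.01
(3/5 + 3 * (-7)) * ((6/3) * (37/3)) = -2516/5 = -503.20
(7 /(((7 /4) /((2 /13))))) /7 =8 /91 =0.09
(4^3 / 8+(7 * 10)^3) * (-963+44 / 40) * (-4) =6598787904 / 5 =1319757580.80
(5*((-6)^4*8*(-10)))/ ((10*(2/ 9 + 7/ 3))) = -466560/ 23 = -20285.22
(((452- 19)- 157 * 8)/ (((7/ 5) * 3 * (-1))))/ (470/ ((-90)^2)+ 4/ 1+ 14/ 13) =14443650/ 378497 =38.16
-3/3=-1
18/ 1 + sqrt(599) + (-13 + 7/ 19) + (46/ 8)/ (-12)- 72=-61205/ 912 + sqrt(599)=-42.64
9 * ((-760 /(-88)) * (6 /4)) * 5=12825 /22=582.95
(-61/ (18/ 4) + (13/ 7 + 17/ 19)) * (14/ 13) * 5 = -129320/ 2223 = -58.17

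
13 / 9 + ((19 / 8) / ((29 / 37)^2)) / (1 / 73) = 17176691 / 60552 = 283.67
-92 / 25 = -3.68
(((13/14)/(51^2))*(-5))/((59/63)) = -65/34102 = -0.00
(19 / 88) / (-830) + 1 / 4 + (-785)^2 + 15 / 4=45009366141 / 73040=616229.00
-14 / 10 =-7 / 5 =-1.40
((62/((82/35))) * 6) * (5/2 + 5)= 48825/41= 1190.85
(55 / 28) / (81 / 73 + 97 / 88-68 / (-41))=3621530 / 7135807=0.51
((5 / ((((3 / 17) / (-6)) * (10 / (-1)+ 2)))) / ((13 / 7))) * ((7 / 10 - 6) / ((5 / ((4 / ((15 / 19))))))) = -119833 / 1950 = -61.45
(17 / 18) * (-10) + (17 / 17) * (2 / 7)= -577 / 63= -9.16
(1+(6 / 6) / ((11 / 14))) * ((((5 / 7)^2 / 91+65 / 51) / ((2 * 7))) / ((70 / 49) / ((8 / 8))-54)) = -0.00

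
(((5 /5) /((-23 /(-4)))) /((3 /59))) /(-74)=-118 /2553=-0.05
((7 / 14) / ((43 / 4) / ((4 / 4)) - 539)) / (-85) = 2 / 179605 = 0.00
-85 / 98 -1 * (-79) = 7657 / 98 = 78.13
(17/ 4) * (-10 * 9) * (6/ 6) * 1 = -765/ 2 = -382.50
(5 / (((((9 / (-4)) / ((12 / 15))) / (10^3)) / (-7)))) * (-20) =-2240000 / 9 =-248888.89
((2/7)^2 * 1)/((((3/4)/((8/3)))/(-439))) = -56192/441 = -127.42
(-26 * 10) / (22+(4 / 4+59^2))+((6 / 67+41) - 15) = 1526893 / 58692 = 26.02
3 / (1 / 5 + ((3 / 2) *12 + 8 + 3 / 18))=90 / 791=0.11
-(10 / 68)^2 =-0.02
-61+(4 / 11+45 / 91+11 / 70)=-600447 / 10010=-59.98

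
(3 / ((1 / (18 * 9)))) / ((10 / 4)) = 972 / 5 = 194.40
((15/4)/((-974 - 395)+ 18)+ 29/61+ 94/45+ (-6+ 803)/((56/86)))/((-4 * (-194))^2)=4548564829/2233166685120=0.00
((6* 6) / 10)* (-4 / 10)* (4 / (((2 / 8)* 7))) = -576 / 175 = -3.29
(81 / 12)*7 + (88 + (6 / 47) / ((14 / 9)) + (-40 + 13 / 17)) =2149877 / 22372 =96.10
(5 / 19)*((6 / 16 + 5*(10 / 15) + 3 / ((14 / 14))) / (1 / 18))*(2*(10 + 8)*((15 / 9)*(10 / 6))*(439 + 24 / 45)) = 1396675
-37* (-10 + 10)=0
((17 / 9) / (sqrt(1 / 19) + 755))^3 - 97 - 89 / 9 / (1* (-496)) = -96.98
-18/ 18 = -1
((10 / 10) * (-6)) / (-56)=3 / 28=0.11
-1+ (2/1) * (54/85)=23/85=0.27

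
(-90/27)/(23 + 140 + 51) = -5/321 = -0.02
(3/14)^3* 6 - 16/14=-1487/1372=-1.08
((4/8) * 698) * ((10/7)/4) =1745/14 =124.64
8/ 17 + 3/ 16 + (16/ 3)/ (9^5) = 31713665/ 48183984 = 0.66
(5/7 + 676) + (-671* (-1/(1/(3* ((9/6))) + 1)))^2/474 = 1451715/1106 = 1312.58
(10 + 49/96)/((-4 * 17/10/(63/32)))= -105945/34816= -3.04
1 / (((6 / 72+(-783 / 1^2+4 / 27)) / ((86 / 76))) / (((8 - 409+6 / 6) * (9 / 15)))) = 557280 / 1606241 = 0.35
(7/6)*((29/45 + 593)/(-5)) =-93499/675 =-138.52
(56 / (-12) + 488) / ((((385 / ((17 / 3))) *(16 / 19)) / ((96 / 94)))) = 93670 / 10857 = 8.63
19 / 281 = 0.07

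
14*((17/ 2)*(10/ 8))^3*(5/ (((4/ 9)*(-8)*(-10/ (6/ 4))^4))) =-25071039/ 2097152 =-11.95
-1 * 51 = -51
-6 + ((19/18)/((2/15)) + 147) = 1787/12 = 148.92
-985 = -985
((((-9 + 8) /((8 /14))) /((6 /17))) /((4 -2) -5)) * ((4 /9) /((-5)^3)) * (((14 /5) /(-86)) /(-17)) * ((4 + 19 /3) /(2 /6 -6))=1519 /74013750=0.00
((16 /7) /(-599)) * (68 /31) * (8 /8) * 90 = -97920 /129983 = -0.75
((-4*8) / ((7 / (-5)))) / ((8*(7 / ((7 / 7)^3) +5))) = 0.24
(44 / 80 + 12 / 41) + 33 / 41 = 1351 / 820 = 1.65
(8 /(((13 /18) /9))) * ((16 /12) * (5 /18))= 480 /13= 36.92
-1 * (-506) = 506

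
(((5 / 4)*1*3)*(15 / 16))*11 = 2475 / 64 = 38.67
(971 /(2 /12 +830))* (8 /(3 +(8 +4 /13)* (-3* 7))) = -201968 /3700883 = -0.05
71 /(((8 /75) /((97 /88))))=516525 /704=733.70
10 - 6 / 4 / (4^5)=20477 / 2048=10.00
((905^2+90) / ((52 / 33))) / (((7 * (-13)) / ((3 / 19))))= -901.95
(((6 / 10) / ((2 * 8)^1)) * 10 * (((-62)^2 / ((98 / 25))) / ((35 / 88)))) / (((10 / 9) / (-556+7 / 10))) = -462075.98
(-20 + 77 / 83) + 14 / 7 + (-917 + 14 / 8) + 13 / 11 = -3400525 / 3652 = -931.14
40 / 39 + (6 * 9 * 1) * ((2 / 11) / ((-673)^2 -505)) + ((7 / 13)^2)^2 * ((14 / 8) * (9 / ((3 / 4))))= 99178634393 / 35534625126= 2.79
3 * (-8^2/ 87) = -64/ 29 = -2.21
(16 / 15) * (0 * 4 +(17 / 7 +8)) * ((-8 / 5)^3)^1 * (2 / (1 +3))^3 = -74752 / 13125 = -5.70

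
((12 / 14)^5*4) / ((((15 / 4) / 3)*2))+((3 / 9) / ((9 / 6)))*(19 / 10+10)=511981 / 151263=3.38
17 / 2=8.50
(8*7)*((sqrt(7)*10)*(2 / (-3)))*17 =-19040*sqrt(7) / 3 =-16791.70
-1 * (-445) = 445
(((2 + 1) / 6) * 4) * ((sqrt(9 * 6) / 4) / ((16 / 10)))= 15 * sqrt(6) / 16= 2.30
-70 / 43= -1.63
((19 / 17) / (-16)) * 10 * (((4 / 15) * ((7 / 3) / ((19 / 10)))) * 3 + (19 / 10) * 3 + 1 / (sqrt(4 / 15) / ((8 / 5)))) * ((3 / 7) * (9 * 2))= -34281 / 952 - 513 * sqrt(15) / 119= -52.71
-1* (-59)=59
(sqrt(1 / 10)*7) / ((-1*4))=-7*sqrt(10) / 40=-0.55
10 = 10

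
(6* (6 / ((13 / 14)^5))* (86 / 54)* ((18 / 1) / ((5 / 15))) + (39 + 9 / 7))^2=20474652.06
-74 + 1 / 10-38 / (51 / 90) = -23963 / 170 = -140.96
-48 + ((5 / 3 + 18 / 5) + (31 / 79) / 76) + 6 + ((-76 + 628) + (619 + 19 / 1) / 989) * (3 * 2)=3279.14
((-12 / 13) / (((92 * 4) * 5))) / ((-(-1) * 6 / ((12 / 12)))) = -1 / 11960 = -0.00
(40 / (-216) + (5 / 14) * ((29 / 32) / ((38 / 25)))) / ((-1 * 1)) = -12755 / 459648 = -0.03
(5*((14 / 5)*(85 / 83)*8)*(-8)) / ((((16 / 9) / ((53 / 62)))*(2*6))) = -94605 / 2573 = -36.77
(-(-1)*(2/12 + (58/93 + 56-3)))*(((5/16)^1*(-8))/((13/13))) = -16675/124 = -134.48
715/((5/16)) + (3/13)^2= 386681/169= 2288.05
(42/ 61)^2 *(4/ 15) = 2352/ 18605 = 0.13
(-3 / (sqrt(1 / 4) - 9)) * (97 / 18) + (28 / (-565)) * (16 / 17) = 53461 / 28815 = 1.86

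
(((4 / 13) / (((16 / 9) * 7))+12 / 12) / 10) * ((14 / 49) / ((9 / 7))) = 373 / 16380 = 0.02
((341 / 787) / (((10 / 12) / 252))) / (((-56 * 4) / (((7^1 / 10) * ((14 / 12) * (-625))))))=3759525 / 12592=298.56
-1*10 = -10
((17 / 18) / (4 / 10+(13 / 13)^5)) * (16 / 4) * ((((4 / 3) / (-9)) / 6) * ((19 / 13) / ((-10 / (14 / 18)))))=646 / 85293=0.01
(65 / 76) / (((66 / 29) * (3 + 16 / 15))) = 9425 / 101992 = 0.09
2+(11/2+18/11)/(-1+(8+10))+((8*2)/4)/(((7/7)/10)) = 15865/374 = 42.42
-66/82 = -33/41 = -0.80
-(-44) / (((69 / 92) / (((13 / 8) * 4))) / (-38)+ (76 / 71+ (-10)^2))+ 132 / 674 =1508073094 / 2389220475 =0.63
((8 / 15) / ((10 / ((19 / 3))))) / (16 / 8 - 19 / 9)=-76 / 25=-3.04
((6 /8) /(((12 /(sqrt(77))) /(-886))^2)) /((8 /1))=15111173 /384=39352.01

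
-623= -623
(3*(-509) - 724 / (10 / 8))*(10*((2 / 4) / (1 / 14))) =-147434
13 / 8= 1.62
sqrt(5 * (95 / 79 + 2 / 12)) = sqrt(1538130) / 474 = 2.62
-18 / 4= -9 / 2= -4.50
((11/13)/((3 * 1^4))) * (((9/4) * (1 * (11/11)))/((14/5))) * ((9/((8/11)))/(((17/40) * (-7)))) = -81675/86632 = -0.94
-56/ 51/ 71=-56/ 3621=-0.02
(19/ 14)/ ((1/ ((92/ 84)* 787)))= 343919/ 294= 1169.79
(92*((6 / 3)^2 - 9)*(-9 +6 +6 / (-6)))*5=9200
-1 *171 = -171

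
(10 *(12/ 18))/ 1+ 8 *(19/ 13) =716/ 39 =18.36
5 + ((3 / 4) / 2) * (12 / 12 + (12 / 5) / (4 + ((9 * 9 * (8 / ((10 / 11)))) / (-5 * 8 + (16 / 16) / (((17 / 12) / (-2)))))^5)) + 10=608938798649270811 / 39605777056405256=15.37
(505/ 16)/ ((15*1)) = 101/ 48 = 2.10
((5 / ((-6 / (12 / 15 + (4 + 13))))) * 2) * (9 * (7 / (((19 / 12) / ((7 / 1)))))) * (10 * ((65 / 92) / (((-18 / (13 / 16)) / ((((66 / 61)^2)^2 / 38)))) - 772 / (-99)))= -1629408927720071645 / 2529164392106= -644247.93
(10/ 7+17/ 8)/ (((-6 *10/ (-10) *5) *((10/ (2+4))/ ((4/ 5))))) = 199/ 3500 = 0.06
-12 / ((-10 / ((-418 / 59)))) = -2508 / 295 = -8.50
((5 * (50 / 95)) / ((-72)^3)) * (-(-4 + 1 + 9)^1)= 25 / 590976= 0.00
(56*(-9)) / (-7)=72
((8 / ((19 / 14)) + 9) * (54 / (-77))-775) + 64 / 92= -784.75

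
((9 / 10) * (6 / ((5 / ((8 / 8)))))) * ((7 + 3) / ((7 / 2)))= 108 / 35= 3.09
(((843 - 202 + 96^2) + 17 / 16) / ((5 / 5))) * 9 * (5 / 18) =788645 / 32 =24645.16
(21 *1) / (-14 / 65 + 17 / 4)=5460 / 1049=5.20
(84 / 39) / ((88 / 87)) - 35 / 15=-175 / 858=-0.20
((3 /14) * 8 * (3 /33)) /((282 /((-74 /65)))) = -148 /235235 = -0.00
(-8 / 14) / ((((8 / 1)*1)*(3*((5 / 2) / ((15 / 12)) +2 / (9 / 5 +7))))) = -11 / 1029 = -0.01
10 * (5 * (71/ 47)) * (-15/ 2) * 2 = -53250/ 47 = -1132.98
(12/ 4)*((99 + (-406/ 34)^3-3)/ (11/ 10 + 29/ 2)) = -39468895/ 127738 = -308.98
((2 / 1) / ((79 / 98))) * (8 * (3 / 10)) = 2352 / 395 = 5.95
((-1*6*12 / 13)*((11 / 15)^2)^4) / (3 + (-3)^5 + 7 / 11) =18863581528 / 9747242578125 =0.00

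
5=5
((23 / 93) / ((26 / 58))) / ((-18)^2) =667 / 391716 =0.00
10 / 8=5 / 4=1.25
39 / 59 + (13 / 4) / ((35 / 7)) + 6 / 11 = 24097 / 12980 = 1.86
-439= -439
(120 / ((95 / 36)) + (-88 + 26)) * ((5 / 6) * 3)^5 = -490625 / 304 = -1613.90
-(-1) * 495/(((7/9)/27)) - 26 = 120103/7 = 17157.57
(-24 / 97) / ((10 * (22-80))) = 0.00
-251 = -251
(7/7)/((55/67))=67/55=1.22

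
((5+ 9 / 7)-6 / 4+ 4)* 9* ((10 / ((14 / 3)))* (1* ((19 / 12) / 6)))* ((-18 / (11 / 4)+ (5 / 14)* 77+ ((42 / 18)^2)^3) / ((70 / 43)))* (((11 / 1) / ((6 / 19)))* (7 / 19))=97956851459 / 1524096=64272.10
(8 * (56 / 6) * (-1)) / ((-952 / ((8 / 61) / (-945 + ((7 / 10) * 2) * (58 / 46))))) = -460 / 42182049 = -0.00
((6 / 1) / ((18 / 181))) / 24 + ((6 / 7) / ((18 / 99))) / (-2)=79 / 504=0.16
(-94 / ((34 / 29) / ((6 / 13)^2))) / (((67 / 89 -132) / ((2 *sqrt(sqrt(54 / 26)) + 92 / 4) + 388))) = 53.80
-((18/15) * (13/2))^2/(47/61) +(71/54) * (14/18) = -77.94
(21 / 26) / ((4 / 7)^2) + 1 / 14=7411 / 2912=2.54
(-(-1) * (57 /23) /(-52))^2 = 0.00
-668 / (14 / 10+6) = -3340 / 37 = -90.27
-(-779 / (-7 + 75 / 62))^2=-2332696804 / 128881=-18099.62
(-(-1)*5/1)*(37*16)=2960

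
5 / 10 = 1 / 2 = 0.50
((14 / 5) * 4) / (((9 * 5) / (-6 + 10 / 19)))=-5824 / 4275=-1.36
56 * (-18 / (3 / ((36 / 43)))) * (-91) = 25598.51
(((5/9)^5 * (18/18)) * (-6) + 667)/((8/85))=1115396435/157464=7083.50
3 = 3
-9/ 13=-0.69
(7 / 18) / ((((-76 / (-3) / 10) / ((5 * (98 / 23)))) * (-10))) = -1715 / 5244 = -0.33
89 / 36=2.47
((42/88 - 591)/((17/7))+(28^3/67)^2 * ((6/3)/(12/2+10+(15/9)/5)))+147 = 43814346723/3357772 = 13048.64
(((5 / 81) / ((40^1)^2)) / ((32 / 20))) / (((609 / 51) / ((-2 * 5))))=-85 / 4209408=-0.00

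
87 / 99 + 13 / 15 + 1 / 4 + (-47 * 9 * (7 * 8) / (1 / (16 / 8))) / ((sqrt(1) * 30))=-69397 / 44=-1577.20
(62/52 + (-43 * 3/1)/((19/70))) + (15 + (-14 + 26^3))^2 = 152621524735/494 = 308950454.93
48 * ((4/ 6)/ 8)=4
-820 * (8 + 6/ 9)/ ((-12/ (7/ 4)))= 18655/ 18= 1036.39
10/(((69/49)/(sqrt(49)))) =3430/69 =49.71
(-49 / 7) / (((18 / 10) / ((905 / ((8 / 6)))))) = -31675 / 12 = -2639.58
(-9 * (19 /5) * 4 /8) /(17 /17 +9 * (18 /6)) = -171 /280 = -0.61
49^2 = 2401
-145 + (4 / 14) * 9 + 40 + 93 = -66 / 7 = -9.43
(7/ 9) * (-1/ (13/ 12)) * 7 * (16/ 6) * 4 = -6272/ 117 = -53.61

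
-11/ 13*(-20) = 220/ 13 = 16.92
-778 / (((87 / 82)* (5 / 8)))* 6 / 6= -510368 / 435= -1173.26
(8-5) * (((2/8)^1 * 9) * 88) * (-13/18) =-429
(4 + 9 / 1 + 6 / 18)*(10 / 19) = 400 / 57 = 7.02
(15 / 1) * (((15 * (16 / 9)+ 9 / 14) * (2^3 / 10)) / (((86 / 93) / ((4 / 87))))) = 142228 / 8729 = 16.29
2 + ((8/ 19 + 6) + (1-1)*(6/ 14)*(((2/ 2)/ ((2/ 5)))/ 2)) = 160/ 19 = 8.42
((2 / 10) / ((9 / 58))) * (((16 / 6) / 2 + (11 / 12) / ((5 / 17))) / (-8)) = -2581 / 3600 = -0.72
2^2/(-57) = -4/57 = -0.07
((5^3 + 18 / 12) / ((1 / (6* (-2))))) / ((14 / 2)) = -1518 / 7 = -216.86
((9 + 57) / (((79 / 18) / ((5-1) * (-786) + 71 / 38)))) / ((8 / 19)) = -35462097 / 316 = -112221.83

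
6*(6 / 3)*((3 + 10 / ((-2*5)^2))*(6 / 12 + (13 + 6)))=3627 / 5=725.40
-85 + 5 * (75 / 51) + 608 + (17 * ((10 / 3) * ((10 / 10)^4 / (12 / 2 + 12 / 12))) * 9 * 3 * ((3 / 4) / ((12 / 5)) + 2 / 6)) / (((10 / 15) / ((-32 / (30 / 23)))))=-555059 / 119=-4664.36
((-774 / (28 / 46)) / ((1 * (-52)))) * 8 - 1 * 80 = 10522 / 91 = 115.63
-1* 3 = -3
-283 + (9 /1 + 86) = -188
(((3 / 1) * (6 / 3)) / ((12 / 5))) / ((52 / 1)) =5 / 104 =0.05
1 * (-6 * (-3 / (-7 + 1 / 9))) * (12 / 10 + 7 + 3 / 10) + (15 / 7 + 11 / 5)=-17.87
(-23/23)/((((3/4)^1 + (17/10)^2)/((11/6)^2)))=-3025/3276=-0.92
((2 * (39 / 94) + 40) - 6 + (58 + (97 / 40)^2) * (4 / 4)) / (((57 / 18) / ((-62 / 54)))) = -76704571 / 2143200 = -35.79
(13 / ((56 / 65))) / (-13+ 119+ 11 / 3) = 2535 / 18424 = 0.14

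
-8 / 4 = -2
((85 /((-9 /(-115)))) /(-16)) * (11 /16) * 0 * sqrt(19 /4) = 0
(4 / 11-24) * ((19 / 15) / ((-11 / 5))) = 4940 / 363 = 13.61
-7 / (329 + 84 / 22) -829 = -433578 / 523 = -829.02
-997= -997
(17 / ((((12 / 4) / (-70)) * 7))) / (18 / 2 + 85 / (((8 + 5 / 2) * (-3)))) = -3570 / 397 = -8.99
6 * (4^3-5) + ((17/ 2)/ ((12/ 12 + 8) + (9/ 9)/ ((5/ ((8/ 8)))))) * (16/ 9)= 73618/ 207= 355.64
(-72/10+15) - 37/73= 2662/365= 7.29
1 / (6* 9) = 1 / 54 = 0.02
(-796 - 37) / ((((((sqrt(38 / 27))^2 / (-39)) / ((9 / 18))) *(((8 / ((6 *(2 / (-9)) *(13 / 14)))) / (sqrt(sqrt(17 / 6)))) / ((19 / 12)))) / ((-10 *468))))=35294805 *17^(1 / 4) *6^(3 / 4) / 16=17171825.73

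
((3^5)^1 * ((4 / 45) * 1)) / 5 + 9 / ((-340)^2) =499401 / 115600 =4.32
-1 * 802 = -802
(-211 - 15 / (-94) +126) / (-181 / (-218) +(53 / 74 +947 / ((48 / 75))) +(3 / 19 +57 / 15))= -0.06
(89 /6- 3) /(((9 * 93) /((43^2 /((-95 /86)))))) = -5644997 /238545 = -23.66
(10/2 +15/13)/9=80/117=0.68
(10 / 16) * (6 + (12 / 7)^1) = 135 / 28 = 4.82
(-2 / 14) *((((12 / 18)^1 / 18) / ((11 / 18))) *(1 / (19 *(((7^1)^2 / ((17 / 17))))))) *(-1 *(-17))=-34 / 215061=-0.00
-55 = -55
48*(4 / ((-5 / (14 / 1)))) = -2688 / 5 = -537.60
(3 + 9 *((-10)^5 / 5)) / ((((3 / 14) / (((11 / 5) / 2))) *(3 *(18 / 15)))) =-4619923 / 18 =-256662.39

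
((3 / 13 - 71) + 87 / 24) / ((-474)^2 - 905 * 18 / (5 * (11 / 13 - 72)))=-6459275 / 21618236016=-0.00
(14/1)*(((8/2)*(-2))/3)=-112/3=-37.33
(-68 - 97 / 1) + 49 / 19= -3086 / 19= -162.42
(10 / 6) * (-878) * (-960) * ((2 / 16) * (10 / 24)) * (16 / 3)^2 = 56192000 / 27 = 2081185.19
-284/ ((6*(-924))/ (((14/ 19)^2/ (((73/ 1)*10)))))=497/ 13044735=0.00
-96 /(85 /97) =-9312 /85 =-109.55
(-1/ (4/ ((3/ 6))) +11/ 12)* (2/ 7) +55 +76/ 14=5095/ 84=60.65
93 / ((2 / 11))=1023 / 2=511.50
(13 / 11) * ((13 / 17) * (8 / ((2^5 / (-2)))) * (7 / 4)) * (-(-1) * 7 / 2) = -8281 / 2992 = -2.77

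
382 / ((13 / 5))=1910 / 13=146.92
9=9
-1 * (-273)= 273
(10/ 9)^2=100/ 81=1.23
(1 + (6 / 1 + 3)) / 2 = 5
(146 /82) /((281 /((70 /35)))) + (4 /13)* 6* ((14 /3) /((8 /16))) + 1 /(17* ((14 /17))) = 36306201 /2096822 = 17.31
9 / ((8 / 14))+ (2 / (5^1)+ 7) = 463 / 20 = 23.15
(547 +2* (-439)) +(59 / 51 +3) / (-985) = -16627997 / 50235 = -331.00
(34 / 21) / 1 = 34 / 21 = 1.62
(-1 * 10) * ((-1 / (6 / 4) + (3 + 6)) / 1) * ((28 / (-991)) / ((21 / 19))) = 2.13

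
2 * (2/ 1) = 4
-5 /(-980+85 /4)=4 /767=0.01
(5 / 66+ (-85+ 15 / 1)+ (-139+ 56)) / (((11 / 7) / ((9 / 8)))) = -211953 / 1936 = -109.48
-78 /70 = -1.11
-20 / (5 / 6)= -24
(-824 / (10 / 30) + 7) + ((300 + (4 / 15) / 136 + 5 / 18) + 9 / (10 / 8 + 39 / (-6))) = -11601257 / 5355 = -2166.43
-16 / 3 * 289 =-4624 / 3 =-1541.33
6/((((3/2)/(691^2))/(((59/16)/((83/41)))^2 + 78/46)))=97103247774599/10140608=9575683.01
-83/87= -0.95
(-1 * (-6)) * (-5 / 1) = -30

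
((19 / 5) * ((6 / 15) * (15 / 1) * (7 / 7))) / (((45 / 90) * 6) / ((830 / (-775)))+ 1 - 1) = -8.14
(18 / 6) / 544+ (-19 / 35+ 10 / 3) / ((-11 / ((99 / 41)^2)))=-47162919 / 32006240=-1.47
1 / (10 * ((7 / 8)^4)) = 2048 / 12005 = 0.17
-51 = -51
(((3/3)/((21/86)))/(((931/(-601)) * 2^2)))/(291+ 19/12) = -51686/22881187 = -0.00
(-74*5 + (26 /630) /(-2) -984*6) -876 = -7150.02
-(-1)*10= 10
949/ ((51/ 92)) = 1711.92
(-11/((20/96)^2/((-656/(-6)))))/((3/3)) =-27709.44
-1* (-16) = 16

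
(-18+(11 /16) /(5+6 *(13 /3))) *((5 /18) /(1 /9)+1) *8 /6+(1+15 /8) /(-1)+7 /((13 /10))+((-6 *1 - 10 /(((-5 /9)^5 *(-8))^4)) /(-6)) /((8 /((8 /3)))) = -6022581992083352564399 /94453125000000000000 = -63.76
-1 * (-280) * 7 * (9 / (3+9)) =1470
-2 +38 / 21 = -4 / 21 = -0.19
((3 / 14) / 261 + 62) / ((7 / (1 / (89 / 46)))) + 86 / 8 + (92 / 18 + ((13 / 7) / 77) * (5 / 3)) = 1025634581 / 50081724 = 20.48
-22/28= -11/14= -0.79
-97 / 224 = -0.43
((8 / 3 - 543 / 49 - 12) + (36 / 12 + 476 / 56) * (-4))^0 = 1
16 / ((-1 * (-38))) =8 / 19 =0.42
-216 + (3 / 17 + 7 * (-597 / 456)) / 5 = -562789 / 2584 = -217.80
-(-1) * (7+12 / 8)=17 / 2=8.50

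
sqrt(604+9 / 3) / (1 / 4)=4 * sqrt(607)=98.55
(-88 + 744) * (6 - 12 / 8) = 2952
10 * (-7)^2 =490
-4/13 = -0.31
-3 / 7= -0.43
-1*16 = -16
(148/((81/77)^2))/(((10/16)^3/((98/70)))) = 3144931328/4100625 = 766.94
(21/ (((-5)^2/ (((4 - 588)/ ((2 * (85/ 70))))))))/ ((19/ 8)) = -686784/ 8075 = -85.05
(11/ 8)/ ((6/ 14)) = 77/ 24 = 3.21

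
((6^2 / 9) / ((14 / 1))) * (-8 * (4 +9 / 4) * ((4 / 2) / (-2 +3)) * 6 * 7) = -1200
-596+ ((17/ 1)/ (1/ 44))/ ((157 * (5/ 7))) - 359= -744439/ 785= -948.33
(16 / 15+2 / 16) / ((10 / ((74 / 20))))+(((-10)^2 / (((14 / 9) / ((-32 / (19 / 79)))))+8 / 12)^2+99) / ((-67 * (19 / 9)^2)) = -1257701374980166687 / 5134126116000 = -244968.93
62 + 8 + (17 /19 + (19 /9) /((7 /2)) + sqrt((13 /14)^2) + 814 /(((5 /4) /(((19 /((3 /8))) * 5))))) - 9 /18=197555984 /1197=165042.59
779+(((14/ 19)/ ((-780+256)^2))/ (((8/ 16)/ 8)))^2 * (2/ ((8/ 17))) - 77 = 74632758980495/ 106314471481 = 702.00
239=239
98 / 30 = 49 / 15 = 3.27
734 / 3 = 244.67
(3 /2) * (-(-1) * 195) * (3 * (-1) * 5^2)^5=-1388232421875 /2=-694116210937.50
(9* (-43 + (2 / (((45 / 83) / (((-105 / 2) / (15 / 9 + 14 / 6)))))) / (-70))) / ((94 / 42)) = -319851 / 1880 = -170.13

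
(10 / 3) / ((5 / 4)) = 8 / 3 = 2.67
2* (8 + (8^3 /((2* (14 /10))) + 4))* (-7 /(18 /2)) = -2728 /9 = -303.11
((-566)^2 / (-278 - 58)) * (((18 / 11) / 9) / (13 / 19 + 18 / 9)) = -1521691 / 23562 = -64.58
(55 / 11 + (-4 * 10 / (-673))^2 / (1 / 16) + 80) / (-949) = -0.09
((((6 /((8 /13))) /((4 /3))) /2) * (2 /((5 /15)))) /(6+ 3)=39 /16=2.44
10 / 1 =10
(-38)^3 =-54872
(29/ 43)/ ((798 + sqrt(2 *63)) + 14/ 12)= 119190/ 141208861 - 3132 *sqrt(14)/ 988462027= 0.00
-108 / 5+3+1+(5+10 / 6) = -164 / 15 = -10.93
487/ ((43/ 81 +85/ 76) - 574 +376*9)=2997972/ 17308513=0.17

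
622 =622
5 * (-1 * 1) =-5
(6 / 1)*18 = 108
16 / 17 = 0.94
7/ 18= 0.39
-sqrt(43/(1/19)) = -28.58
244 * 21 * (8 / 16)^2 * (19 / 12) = 2028.25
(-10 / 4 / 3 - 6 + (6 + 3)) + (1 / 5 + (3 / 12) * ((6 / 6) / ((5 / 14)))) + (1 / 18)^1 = 281 / 90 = 3.12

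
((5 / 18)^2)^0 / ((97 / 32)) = 32 / 97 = 0.33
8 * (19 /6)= 76 /3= 25.33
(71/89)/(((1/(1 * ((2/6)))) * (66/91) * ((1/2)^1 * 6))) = 0.12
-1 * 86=-86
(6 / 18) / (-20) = -1 / 60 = -0.02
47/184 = 0.26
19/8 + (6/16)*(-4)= 7/8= 0.88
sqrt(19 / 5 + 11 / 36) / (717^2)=sqrt(3695) / 15422670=0.00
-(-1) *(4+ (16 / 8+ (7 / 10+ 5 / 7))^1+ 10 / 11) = 6409 / 770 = 8.32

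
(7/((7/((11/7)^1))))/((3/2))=22/21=1.05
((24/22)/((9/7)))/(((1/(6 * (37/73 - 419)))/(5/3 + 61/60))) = -13771940/2409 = -5716.87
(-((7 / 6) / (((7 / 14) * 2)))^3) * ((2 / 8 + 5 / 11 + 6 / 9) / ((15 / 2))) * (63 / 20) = -434581 / 475200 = -0.91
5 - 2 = 3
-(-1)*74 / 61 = 74 / 61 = 1.21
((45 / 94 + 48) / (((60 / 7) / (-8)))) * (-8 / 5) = 85064 / 1175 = 72.39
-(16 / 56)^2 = -0.08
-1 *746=-746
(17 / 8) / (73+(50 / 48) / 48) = 2448 / 84121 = 0.03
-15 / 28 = -0.54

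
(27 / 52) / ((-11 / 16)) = -108 / 143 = -0.76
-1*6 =-6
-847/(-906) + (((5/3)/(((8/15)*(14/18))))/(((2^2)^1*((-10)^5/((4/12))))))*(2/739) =140208990641/149975616000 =0.93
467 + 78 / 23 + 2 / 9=97417 / 207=470.61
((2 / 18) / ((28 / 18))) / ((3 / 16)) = 8 / 21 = 0.38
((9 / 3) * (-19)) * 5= -285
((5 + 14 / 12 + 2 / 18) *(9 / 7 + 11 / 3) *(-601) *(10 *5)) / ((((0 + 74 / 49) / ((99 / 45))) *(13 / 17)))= -1777962340 / 999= -1779742.08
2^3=8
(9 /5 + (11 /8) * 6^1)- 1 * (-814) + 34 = 17161 /20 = 858.05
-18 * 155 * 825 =-2301750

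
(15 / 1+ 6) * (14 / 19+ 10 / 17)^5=301604724169728 / 3515706497843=85.79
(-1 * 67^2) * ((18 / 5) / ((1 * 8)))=-40401 / 20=-2020.05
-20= -20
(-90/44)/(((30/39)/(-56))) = 1638/11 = 148.91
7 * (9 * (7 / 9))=49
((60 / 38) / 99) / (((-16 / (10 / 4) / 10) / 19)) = -125 / 264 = -0.47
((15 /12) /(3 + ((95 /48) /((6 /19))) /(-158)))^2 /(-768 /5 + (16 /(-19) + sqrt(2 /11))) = -8267487250176000 /7161386108139715421- 4866482160000 * sqrt(22) /7161386108139715421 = -0.00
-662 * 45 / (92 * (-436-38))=4965 / 7268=0.68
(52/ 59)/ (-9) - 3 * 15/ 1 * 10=-239002/ 531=-450.10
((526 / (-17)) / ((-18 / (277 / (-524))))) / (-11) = 72851 / 881892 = 0.08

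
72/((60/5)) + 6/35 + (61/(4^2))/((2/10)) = 14131/560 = 25.23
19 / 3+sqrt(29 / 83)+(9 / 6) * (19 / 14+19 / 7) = sqrt(2407) / 83+1045 / 84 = 13.03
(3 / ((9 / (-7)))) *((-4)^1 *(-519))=-4844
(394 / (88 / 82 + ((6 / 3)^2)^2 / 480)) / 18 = 80770 / 4083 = 19.78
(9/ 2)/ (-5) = -9/ 10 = -0.90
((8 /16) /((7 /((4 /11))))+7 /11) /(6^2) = 0.02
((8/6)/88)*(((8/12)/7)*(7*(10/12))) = 5/594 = 0.01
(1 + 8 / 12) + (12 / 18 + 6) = 25 / 3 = 8.33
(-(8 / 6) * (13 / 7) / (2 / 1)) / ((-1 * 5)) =26 / 105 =0.25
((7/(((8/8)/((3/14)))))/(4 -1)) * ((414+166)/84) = 3.45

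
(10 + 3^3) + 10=47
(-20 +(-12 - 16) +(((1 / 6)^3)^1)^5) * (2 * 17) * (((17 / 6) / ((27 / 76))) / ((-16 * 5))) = 123925716014721677 / 761699675013120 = 162.70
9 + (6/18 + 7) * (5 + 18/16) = 647/12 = 53.92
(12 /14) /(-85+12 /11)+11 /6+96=3792211 /38766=97.82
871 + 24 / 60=4357 / 5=871.40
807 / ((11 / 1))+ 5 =862 / 11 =78.36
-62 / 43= -1.44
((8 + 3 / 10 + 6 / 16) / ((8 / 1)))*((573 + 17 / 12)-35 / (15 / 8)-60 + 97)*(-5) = -822737 / 256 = -3213.82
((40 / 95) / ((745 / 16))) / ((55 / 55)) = 128 / 14155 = 0.01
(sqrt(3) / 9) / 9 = sqrt(3) / 81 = 0.02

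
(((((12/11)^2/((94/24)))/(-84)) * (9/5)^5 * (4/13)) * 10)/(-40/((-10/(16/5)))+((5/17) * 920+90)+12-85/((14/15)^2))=-32379637248/44311866366625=-0.00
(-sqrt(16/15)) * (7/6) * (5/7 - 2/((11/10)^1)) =34 * sqrt(15)/99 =1.33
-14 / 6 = -7 / 3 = -2.33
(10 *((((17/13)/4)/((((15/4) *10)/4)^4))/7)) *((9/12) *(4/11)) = 34816/2111484375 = 0.00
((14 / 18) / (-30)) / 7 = -1 / 270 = -0.00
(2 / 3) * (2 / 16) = 1 / 12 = 0.08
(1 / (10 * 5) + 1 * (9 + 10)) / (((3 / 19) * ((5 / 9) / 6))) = 162621 / 125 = 1300.97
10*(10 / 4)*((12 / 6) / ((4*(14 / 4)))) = 25 / 7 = 3.57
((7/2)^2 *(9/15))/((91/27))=567/260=2.18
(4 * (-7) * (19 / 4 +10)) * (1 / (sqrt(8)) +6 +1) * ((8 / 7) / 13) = -3304 / 13-118 * sqrt(2) / 13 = -266.99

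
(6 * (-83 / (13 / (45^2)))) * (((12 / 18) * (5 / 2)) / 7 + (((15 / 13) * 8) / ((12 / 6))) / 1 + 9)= -1271319300 / 1183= -1074657.06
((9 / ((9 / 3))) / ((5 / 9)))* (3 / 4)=81 / 20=4.05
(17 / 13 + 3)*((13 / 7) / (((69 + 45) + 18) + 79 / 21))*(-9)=-1512 / 2851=-0.53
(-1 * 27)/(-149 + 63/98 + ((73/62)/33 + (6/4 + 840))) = -386694/9927703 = -0.04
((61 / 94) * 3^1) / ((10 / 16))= 732 / 235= 3.11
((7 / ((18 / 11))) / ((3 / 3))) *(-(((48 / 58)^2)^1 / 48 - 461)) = 29852053 / 15138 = 1971.99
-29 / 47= -0.62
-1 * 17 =-17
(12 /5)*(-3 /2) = -18 /5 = -3.60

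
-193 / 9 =-21.44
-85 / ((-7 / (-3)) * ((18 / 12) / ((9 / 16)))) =-765 / 56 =-13.66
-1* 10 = -10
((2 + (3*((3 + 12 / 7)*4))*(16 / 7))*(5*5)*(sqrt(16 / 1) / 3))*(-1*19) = -12224600 / 147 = -83160.54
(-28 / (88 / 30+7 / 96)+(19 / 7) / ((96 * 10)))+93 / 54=-73589063 / 9696960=-7.59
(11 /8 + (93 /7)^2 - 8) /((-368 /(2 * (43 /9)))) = -2863585 /649152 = -4.41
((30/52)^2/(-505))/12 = -0.00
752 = 752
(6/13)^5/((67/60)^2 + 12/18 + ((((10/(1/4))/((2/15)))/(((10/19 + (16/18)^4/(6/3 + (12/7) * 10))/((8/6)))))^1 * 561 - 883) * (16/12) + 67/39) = 0.00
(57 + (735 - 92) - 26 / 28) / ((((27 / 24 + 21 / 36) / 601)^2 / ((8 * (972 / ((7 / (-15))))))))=-118751343313443840 / 82369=-1441699465981.67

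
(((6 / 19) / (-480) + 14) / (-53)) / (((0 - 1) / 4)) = 21279 / 20140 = 1.06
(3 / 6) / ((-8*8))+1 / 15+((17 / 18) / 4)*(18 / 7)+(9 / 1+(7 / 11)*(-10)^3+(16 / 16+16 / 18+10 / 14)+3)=-621.09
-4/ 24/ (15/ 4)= -2/ 45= -0.04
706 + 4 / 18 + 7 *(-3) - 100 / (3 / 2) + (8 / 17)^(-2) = 358889 / 576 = 623.07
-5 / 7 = -0.71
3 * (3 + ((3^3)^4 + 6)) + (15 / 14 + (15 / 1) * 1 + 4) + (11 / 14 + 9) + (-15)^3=1591004.86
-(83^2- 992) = -5897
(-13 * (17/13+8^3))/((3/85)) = -567205/3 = -189068.33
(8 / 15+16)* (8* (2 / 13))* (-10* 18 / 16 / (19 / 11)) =-32736 / 247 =-132.53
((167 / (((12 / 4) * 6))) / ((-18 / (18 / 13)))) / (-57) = 167 / 13338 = 0.01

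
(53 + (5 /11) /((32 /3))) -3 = 17615 /352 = 50.04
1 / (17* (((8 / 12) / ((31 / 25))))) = 93 / 850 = 0.11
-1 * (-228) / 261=76 / 87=0.87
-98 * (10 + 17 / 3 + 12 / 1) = -8134 / 3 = -2711.33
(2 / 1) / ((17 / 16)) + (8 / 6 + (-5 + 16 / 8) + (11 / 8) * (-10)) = -2761 / 204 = -13.53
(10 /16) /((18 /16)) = 5 /9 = 0.56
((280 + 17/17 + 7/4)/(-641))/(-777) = 377/664076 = 0.00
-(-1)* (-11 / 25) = -11 / 25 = -0.44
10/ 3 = 3.33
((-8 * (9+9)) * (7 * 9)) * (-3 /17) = 27216 /17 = 1600.94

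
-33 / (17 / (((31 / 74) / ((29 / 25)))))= -25575 / 36482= -0.70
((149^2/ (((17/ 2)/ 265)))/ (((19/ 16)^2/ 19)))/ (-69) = -3012231680/ 22287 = -135156.44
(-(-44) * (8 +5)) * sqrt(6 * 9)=1716 * sqrt(6)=4203.32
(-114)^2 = 12996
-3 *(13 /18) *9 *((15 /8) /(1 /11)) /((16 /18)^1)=-57915 /128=-452.46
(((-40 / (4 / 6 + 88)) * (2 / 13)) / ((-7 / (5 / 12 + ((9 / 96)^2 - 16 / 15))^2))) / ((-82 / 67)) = -44212161 / 13273661440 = -0.00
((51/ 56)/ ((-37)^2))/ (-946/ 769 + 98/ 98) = -13073/ 4523176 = -0.00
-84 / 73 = -1.15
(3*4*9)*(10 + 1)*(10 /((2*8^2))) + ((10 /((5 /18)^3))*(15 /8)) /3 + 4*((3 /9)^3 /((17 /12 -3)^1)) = 5257483 /13680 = 384.32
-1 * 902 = -902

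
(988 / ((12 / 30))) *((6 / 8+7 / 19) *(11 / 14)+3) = 268255 / 28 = 9580.54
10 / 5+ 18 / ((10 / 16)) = 154 / 5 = 30.80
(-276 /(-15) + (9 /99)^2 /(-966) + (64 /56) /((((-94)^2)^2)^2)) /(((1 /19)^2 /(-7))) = -1478972743111160495766697 /31808069174246814240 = -46496.78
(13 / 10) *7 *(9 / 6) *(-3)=-819 / 20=-40.95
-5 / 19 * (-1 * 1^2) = 5 / 19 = 0.26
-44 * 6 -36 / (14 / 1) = -1866 / 7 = -266.57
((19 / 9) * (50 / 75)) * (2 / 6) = 38 / 81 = 0.47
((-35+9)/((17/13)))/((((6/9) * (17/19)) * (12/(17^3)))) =-54587/4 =-13646.75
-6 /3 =-2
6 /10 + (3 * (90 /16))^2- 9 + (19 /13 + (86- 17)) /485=111577681 /403520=276.51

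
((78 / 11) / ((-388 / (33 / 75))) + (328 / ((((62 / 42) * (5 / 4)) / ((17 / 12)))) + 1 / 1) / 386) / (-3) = -9386179 / 43526325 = -0.22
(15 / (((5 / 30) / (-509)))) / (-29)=45810 / 29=1579.66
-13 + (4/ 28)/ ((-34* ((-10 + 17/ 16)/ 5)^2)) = -31637803/ 2433431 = -13.00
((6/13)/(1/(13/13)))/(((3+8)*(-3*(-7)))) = 2/1001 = 0.00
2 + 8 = 10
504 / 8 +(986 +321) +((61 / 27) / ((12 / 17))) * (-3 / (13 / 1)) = 1922443 / 1404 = 1369.26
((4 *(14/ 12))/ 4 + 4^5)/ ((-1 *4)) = -6151/ 24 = -256.29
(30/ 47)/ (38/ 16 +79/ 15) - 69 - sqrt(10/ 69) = -2970231/ 43099 - sqrt(690)/ 69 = -69.30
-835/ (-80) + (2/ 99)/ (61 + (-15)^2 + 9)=4877267/ 467280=10.44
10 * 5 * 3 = 150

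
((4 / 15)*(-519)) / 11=-692 / 55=-12.58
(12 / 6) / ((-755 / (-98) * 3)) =196 / 2265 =0.09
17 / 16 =1.06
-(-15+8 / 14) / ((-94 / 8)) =-404 / 329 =-1.23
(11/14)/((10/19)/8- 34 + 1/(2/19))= -418/12999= -0.03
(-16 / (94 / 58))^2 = 215296 / 2209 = 97.46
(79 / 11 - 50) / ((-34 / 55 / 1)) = 2355 / 34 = 69.26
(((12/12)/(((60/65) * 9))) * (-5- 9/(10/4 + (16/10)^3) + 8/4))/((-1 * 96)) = 31187/5698944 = 0.01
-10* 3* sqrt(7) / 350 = -3* sqrt(7) / 35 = -0.23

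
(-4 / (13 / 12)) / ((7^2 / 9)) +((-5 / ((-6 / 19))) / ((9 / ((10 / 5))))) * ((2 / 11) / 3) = -263882 / 567567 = -0.46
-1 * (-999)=999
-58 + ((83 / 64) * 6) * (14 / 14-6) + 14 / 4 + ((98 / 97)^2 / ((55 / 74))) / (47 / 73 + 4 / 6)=-62706986531 / 678953440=-92.36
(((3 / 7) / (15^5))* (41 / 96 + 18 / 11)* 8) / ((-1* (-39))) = 2179 / 9121612500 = 0.00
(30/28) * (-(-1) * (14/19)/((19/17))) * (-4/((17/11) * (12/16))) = -880/361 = -2.44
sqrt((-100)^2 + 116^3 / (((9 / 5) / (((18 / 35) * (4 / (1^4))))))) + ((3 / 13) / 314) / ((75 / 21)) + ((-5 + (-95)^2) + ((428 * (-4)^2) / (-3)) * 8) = -7901.97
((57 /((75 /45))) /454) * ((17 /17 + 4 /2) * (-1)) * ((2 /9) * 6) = -0.30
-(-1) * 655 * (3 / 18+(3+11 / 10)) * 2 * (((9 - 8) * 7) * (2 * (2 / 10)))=234752 / 15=15650.13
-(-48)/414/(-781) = -8/53889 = -0.00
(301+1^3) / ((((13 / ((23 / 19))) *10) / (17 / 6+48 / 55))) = 4247479 / 407550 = 10.42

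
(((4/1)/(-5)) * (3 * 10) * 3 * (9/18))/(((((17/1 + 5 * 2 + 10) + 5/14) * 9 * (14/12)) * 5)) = -48/2615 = -0.02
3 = 3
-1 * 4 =-4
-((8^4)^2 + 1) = -16777217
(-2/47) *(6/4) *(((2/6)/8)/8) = -0.00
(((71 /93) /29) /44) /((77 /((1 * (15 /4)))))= 355 /12183248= 0.00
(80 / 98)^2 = 1600 / 2401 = 0.67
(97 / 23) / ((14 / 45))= 4365 / 322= 13.56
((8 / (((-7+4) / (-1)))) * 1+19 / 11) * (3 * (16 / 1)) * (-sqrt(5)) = -2320 * sqrt(5) / 11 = -471.61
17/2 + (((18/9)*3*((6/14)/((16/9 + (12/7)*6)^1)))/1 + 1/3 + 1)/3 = 30833/3420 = 9.02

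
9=9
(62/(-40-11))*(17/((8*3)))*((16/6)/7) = -62/189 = -0.33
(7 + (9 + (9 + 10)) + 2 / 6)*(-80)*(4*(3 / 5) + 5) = -62752 / 3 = -20917.33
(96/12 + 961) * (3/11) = 2907/11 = 264.27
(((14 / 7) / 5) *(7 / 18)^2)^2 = 2401 / 656100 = 0.00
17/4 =4.25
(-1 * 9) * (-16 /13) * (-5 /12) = -60 /13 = -4.62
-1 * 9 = -9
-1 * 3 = -3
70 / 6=35 / 3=11.67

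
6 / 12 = 1 / 2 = 0.50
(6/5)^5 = 7776/3125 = 2.49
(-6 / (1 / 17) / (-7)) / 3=34 / 7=4.86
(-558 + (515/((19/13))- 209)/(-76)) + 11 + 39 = -184069/361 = -509.89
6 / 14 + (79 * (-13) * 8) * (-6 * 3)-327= 1032930 / 7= 147561.43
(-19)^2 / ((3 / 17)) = 6137 / 3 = 2045.67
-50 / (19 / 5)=-250 / 19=-13.16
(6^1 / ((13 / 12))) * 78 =432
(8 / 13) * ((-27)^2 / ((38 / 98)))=285768 / 247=1156.96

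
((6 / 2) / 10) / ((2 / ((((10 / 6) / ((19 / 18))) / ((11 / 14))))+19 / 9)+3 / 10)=189 / 2146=0.09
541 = 541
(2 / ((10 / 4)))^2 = 16 / 25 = 0.64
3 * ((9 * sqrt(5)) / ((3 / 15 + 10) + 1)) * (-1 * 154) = -1485 * sqrt(5) / 4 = -830.14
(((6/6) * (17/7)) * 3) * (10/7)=510/49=10.41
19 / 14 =1.36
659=659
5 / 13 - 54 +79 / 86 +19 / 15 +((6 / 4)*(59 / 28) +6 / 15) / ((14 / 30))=-143967133 / 3286920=-43.80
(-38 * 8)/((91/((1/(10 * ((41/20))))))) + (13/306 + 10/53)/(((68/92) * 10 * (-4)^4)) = -428809161943/2633367260160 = -0.16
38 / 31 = 1.23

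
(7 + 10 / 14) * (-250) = -13500 / 7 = -1928.57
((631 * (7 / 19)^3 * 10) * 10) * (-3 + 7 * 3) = 389579400 / 6859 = 56798.28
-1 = -1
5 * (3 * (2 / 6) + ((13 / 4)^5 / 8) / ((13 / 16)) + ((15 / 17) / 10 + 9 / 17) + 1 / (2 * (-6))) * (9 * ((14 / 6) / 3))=52383625 / 26112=2006.11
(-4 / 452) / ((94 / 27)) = -27 / 10622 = -0.00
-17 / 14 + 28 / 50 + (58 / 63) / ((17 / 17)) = 839 / 3150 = 0.27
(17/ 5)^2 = 289/ 25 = 11.56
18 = 18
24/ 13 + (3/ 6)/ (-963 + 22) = 45155/ 24466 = 1.85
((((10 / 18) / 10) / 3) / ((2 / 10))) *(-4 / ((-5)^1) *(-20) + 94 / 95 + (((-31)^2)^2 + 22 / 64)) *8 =311939917 / 456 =684078.77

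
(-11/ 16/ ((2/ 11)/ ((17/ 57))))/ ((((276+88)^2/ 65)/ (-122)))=627385/ 9295104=0.07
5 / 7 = 0.71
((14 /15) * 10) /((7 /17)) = 68 /3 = 22.67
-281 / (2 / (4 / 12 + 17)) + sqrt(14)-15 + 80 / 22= -80741 / 33 + sqrt(14)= -2442.96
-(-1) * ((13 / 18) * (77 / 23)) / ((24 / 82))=41041 / 4968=8.26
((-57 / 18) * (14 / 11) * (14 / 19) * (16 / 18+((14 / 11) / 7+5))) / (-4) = 4.51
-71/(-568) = 1/8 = 0.12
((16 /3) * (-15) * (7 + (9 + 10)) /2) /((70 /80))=-8320 /7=-1188.57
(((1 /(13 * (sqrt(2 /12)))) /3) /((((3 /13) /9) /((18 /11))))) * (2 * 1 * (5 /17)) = 180 * sqrt(6) /187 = 2.36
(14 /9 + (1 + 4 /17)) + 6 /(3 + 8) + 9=20762 /1683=12.34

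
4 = 4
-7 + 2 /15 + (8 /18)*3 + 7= 1.47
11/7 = 1.57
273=273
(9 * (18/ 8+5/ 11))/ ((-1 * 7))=-3.48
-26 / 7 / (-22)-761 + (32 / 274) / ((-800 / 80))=-40130656 / 52745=-760.84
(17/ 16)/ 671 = 0.00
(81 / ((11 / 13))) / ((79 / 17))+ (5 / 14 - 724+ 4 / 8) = -4273571 / 6083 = -702.54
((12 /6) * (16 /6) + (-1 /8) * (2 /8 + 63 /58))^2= 206870689 /7750656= 26.69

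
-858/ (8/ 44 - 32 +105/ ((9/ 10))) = -14157/ 1400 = -10.11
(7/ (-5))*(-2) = 14/ 5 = 2.80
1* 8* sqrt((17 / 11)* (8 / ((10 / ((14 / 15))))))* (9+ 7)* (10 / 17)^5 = 5120000* sqrt(7854) / 46855281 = 9.68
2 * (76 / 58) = 76 / 29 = 2.62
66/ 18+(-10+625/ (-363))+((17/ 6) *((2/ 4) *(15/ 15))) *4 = -289/ 121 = -2.39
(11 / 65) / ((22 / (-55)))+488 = 12677 / 26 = 487.58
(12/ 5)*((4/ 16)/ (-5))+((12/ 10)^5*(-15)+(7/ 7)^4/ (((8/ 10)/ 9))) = -65487/ 2500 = -26.19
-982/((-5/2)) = 1964/5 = 392.80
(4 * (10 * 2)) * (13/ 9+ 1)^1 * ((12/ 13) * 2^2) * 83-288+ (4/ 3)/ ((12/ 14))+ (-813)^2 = 84311699/ 117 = 720612.81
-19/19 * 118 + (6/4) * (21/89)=-20941/178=-117.65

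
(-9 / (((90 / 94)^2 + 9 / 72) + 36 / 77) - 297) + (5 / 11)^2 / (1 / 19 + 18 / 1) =-25821823424548 / 85234088555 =-302.95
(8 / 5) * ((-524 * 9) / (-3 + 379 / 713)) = 840627 / 275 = 3056.83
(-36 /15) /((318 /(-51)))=102 /265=0.38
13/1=13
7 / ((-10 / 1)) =-7 / 10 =-0.70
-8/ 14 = -4/ 7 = -0.57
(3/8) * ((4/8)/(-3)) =-1/16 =-0.06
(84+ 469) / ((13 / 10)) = 5530 / 13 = 425.38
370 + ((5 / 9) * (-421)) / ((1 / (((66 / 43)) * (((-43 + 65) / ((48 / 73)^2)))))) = -1329830465 / 74304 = -17897.16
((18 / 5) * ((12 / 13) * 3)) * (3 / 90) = 108 / 325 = 0.33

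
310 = 310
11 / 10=1.10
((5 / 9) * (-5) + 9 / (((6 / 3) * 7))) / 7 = -269 / 882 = -0.30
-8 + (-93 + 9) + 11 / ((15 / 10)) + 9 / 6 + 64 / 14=-3301 / 42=-78.60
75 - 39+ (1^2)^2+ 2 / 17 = 631 / 17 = 37.12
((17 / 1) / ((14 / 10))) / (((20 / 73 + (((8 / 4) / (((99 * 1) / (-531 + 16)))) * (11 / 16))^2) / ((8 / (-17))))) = -3027456 / 27251147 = -0.11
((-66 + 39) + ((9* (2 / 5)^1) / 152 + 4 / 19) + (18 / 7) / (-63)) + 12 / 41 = -20241259 / 763420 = -26.51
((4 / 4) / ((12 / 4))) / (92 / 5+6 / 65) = 65 / 3606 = 0.02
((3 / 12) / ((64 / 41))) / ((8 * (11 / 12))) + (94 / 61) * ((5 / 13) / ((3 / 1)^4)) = 10547699 / 361760256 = 0.03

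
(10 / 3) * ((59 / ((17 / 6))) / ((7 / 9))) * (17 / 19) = 10620 / 133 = 79.85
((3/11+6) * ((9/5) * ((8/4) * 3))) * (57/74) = 106191/2035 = 52.18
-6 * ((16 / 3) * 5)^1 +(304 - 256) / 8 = -154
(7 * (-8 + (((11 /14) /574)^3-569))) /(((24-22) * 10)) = -299430197927181 /1482694716160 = -201.95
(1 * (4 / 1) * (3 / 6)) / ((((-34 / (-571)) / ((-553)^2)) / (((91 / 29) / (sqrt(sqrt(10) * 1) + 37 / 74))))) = 15890141449 / (493 * (1 / 2 + 10^(1 / 4))) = 14147309.63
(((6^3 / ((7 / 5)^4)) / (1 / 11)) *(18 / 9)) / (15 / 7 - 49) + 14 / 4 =-644059 / 28126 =-22.90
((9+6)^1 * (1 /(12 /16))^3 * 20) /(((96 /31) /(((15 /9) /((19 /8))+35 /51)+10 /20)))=11342900 /26163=433.55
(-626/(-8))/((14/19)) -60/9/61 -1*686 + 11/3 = -1968457/3416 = -576.25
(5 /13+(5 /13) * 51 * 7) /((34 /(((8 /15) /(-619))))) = -1432 /410397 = -0.00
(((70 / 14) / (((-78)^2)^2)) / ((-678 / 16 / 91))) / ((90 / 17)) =-119 / 2171787228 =-0.00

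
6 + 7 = 13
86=86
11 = 11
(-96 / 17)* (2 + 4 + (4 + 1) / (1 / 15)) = -7776 / 17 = -457.41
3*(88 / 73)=264 / 73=3.62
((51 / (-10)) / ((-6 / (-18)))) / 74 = -153 / 740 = -0.21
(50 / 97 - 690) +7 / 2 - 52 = -143169 / 194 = -737.98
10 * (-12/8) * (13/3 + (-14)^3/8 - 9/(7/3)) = 35965/7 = 5137.86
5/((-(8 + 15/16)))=-80/143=-0.56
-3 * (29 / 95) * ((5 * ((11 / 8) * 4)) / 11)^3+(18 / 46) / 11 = -548907 / 38456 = -14.27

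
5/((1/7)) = 35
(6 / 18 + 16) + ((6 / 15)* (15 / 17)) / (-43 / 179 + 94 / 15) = 13527103 / 825231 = 16.39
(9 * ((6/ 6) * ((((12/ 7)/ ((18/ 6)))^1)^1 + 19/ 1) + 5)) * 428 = 662544/ 7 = 94649.14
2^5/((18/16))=256/9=28.44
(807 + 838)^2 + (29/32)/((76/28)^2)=31260002221/11552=2706025.12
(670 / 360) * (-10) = -335 / 18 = -18.61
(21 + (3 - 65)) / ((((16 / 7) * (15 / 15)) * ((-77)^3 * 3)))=41 / 3130512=0.00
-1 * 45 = -45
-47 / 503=-0.09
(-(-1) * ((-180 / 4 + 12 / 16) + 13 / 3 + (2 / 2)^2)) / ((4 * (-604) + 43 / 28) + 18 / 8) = 3269 / 202626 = 0.02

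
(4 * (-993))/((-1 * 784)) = 993/196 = 5.07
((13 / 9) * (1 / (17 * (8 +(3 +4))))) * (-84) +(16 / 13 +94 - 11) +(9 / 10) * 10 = 922448 / 9945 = 92.75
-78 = -78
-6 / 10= -3 / 5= -0.60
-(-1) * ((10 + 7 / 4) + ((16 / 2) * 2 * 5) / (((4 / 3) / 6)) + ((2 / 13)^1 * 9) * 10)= 20051 / 52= 385.60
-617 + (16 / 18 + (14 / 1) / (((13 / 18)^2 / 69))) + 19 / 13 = 1881974 / 1521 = 1237.33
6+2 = 8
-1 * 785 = -785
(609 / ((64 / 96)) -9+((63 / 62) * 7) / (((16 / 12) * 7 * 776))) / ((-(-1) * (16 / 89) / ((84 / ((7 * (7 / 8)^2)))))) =46476531135 / 589372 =78857.72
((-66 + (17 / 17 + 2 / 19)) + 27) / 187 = -720 / 3553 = -0.20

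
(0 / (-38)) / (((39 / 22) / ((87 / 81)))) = 0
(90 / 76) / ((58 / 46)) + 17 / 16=17647 / 8816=2.00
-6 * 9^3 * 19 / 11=-7555.09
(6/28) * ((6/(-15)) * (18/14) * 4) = -108/245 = -0.44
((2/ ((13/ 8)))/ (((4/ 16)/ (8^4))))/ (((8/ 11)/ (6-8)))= -720896/ 13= -55453.54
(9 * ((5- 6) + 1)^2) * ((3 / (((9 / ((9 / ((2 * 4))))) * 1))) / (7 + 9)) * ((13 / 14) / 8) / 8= 0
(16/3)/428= 4/321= 0.01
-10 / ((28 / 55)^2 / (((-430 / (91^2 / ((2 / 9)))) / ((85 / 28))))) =1300750 / 8868951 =0.15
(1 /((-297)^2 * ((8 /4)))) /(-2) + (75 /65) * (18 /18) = 5292527 /4586868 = 1.15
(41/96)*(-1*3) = -41/32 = -1.28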